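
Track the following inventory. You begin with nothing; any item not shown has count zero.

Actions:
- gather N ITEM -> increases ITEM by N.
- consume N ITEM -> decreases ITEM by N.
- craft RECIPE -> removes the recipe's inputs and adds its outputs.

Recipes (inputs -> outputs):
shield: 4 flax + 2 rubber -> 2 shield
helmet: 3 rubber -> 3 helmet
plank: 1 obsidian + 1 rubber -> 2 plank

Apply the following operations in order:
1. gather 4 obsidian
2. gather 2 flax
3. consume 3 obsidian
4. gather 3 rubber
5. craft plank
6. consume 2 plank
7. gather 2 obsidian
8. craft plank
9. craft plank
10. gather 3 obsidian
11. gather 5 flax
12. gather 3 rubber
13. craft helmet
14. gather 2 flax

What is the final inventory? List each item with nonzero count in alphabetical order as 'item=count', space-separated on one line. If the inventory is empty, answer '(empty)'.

Answer: flax=9 helmet=3 obsidian=3 plank=4

Derivation:
After 1 (gather 4 obsidian): obsidian=4
After 2 (gather 2 flax): flax=2 obsidian=4
After 3 (consume 3 obsidian): flax=2 obsidian=1
After 4 (gather 3 rubber): flax=2 obsidian=1 rubber=3
After 5 (craft plank): flax=2 plank=2 rubber=2
After 6 (consume 2 plank): flax=2 rubber=2
After 7 (gather 2 obsidian): flax=2 obsidian=2 rubber=2
After 8 (craft plank): flax=2 obsidian=1 plank=2 rubber=1
After 9 (craft plank): flax=2 plank=4
After 10 (gather 3 obsidian): flax=2 obsidian=3 plank=4
After 11 (gather 5 flax): flax=7 obsidian=3 plank=4
After 12 (gather 3 rubber): flax=7 obsidian=3 plank=4 rubber=3
After 13 (craft helmet): flax=7 helmet=3 obsidian=3 plank=4
After 14 (gather 2 flax): flax=9 helmet=3 obsidian=3 plank=4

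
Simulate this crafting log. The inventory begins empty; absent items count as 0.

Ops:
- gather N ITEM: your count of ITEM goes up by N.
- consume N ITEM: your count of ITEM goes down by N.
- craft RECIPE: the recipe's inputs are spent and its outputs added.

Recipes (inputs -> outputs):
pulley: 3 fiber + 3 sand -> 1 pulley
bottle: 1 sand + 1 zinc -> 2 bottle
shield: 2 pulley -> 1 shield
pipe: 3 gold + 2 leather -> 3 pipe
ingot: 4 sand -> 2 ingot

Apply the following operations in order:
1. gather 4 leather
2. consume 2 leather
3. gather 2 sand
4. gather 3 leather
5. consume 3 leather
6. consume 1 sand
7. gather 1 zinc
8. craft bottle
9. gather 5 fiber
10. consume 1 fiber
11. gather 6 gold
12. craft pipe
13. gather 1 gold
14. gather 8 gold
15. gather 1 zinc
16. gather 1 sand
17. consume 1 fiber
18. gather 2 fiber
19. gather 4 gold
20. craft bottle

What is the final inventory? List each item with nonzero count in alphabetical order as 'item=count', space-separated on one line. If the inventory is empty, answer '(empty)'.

After 1 (gather 4 leather): leather=4
After 2 (consume 2 leather): leather=2
After 3 (gather 2 sand): leather=2 sand=2
After 4 (gather 3 leather): leather=5 sand=2
After 5 (consume 3 leather): leather=2 sand=2
After 6 (consume 1 sand): leather=2 sand=1
After 7 (gather 1 zinc): leather=2 sand=1 zinc=1
After 8 (craft bottle): bottle=2 leather=2
After 9 (gather 5 fiber): bottle=2 fiber=5 leather=2
After 10 (consume 1 fiber): bottle=2 fiber=4 leather=2
After 11 (gather 6 gold): bottle=2 fiber=4 gold=6 leather=2
After 12 (craft pipe): bottle=2 fiber=4 gold=3 pipe=3
After 13 (gather 1 gold): bottle=2 fiber=4 gold=4 pipe=3
After 14 (gather 8 gold): bottle=2 fiber=4 gold=12 pipe=3
After 15 (gather 1 zinc): bottle=2 fiber=4 gold=12 pipe=3 zinc=1
After 16 (gather 1 sand): bottle=2 fiber=4 gold=12 pipe=3 sand=1 zinc=1
After 17 (consume 1 fiber): bottle=2 fiber=3 gold=12 pipe=3 sand=1 zinc=1
After 18 (gather 2 fiber): bottle=2 fiber=5 gold=12 pipe=3 sand=1 zinc=1
After 19 (gather 4 gold): bottle=2 fiber=5 gold=16 pipe=3 sand=1 zinc=1
After 20 (craft bottle): bottle=4 fiber=5 gold=16 pipe=3

Answer: bottle=4 fiber=5 gold=16 pipe=3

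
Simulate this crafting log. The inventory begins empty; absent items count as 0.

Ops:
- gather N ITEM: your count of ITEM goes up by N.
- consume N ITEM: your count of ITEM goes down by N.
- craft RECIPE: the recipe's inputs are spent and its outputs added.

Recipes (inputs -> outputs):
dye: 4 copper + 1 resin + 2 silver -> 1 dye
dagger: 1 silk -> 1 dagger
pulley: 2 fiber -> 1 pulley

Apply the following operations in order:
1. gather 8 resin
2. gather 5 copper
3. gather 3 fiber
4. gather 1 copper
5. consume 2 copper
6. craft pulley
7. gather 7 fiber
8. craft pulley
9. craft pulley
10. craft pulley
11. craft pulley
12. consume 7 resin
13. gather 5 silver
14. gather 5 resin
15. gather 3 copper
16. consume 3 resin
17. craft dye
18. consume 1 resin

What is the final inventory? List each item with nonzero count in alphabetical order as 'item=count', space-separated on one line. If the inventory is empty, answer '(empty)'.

Answer: copper=3 dye=1 pulley=5 resin=1 silver=3

Derivation:
After 1 (gather 8 resin): resin=8
After 2 (gather 5 copper): copper=5 resin=8
After 3 (gather 3 fiber): copper=5 fiber=3 resin=8
After 4 (gather 1 copper): copper=6 fiber=3 resin=8
After 5 (consume 2 copper): copper=4 fiber=3 resin=8
After 6 (craft pulley): copper=4 fiber=1 pulley=1 resin=8
After 7 (gather 7 fiber): copper=4 fiber=8 pulley=1 resin=8
After 8 (craft pulley): copper=4 fiber=6 pulley=2 resin=8
After 9 (craft pulley): copper=4 fiber=4 pulley=3 resin=8
After 10 (craft pulley): copper=4 fiber=2 pulley=4 resin=8
After 11 (craft pulley): copper=4 pulley=5 resin=8
After 12 (consume 7 resin): copper=4 pulley=5 resin=1
After 13 (gather 5 silver): copper=4 pulley=5 resin=1 silver=5
After 14 (gather 5 resin): copper=4 pulley=5 resin=6 silver=5
After 15 (gather 3 copper): copper=7 pulley=5 resin=6 silver=5
After 16 (consume 3 resin): copper=7 pulley=5 resin=3 silver=5
After 17 (craft dye): copper=3 dye=1 pulley=5 resin=2 silver=3
After 18 (consume 1 resin): copper=3 dye=1 pulley=5 resin=1 silver=3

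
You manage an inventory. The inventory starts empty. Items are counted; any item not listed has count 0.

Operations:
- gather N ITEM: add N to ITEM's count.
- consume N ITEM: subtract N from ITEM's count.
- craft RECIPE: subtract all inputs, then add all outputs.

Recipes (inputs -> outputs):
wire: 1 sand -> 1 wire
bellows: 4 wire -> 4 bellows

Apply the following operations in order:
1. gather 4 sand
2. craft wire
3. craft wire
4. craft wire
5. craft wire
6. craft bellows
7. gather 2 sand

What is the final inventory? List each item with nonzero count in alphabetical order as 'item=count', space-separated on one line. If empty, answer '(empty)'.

After 1 (gather 4 sand): sand=4
After 2 (craft wire): sand=3 wire=1
After 3 (craft wire): sand=2 wire=2
After 4 (craft wire): sand=1 wire=3
After 5 (craft wire): wire=4
After 6 (craft bellows): bellows=4
After 7 (gather 2 sand): bellows=4 sand=2

Answer: bellows=4 sand=2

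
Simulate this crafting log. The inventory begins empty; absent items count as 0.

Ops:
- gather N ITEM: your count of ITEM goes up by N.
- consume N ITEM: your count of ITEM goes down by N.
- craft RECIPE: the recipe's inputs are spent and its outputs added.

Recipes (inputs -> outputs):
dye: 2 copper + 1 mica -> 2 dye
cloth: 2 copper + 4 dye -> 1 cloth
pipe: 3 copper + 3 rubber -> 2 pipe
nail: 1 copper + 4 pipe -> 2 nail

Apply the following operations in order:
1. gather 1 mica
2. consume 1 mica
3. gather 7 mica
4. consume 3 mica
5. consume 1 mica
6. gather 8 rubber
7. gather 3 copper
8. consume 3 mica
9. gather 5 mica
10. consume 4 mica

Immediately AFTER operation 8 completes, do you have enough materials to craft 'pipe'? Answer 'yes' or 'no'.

Answer: yes

Derivation:
After 1 (gather 1 mica): mica=1
After 2 (consume 1 mica): (empty)
After 3 (gather 7 mica): mica=7
After 4 (consume 3 mica): mica=4
After 5 (consume 1 mica): mica=3
After 6 (gather 8 rubber): mica=3 rubber=8
After 7 (gather 3 copper): copper=3 mica=3 rubber=8
After 8 (consume 3 mica): copper=3 rubber=8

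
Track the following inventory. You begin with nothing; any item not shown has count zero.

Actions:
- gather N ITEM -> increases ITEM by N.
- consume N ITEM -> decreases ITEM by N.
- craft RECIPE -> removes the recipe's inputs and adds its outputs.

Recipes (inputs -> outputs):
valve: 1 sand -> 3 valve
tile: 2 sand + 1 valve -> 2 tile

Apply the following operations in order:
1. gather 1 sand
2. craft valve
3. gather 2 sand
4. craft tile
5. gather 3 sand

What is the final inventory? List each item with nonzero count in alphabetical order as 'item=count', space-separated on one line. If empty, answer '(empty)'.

After 1 (gather 1 sand): sand=1
After 2 (craft valve): valve=3
After 3 (gather 2 sand): sand=2 valve=3
After 4 (craft tile): tile=2 valve=2
After 5 (gather 3 sand): sand=3 tile=2 valve=2

Answer: sand=3 tile=2 valve=2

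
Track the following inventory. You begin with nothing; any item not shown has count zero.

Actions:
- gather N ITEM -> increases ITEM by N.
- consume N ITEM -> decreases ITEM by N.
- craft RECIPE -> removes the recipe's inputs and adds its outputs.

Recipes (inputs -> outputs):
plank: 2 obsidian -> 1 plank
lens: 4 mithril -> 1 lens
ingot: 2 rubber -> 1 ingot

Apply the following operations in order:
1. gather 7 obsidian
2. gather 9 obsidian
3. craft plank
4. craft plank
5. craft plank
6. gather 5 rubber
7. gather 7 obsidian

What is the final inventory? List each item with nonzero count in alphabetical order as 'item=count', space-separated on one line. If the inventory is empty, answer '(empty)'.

After 1 (gather 7 obsidian): obsidian=7
After 2 (gather 9 obsidian): obsidian=16
After 3 (craft plank): obsidian=14 plank=1
After 4 (craft plank): obsidian=12 plank=2
After 5 (craft plank): obsidian=10 plank=3
After 6 (gather 5 rubber): obsidian=10 plank=3 rubber=5
After 7 (gather 7 obsidian): obsidian=17 plank=3 rubber=5

Answer: obsidian=17 plank=3 rubber=5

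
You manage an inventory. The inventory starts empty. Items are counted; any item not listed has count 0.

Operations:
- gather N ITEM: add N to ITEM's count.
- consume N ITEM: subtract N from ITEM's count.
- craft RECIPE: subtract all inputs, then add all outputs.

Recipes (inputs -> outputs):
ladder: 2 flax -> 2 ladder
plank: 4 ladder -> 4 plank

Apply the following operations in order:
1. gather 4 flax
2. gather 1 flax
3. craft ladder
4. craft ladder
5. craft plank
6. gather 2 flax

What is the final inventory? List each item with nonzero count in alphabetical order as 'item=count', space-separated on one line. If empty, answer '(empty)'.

Answer: flax=3 plank=4

Derivation:
After 1 (gather 4 flax): flax=4
After 2 (gather 1 flax): flax=5
After 3 (craft ladder): flax=3 ladder=2
After 4 (craft ladder): flax=1 ladder=4
After 5 (craft plank): flax=1 plank=4
After 6 (gather 2 flax): flax=3 plank=4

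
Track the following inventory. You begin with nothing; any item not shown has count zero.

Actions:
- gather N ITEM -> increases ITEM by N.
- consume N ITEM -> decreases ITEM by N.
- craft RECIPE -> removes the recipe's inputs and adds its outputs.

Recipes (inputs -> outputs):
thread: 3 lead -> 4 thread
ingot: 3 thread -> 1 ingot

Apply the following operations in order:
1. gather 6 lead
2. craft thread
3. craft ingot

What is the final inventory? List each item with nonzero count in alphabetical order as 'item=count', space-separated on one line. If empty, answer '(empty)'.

After 1 (gather 6 lead): lead=6
After 2 (craft thread): lead=3 thread=4
After 3 (craft ingot): ingot=1 lead=3 thread=1

Answer: ingot=1 lead=3 thread=1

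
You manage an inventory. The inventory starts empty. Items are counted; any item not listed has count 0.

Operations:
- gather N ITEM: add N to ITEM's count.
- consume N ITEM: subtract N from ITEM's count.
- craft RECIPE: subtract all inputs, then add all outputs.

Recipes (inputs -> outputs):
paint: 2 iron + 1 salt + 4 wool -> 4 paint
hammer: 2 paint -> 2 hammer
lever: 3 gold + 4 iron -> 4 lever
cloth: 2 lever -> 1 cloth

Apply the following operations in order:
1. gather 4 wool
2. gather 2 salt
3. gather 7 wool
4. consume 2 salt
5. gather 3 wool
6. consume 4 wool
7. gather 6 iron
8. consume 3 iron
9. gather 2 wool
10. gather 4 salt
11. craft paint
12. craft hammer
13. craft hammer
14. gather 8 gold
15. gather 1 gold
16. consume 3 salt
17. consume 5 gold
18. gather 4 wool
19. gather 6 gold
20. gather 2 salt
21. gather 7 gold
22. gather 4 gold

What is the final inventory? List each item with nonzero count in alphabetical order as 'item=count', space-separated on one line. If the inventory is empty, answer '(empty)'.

After 1 (gather 4 wool): wool=4
After 2 (gather 2 salt): salt=2 wool=4
After 3 (gather 7 wool): salt=2 wool=11
After 4 (consume 2 salt): wool=11
After 5 (gather 3 wool): wool=14
After 6 (consume 4 wool): wool=10
After 7 (gather 6 iron): iron=6 wool=10
After 8 (consume 3 iron): iron=3 wool=10
After 9 (gather 2 wool): iron=3 wool=12
After 10 (gather 4 salt): iron=3 salt=4 wool=12
After 11 (craft paint): iron=1 paint=4 salt=3 wool=8
After 12 (craft hammer): hammer=2 iron=1 paint=2 salt=3 wool=8
After 13 (craft hammer): hammer=4 iron=1 salt=3 wool=8
After 14 (gather 8 gold): gold=8 hammer=4 iron=1 salt=3 wool=8
After 15 (gather 1 gold): gold=9 hammer=4 iron=1 salt=3 wool=8
After 16 (consume 3 salt): gold=9 hammer=4 iron=1 wool=8
After 17 (consume 5 gold): gold=4 hammer=4 iron=1 wool=8
After 18 (gather 4 wool): gold=4 hammer=4 iron=1 wool=12
After 19 (gather 6 gold): gold=10 hammer=4 iron=1 wool=12
After 20 (gather 2 salt): gold=10 hammer=4 iron=1 salt=2 wool=12
After 21 (gather 7 gold): gold=17 hammer=4 iron=1 salt=2 wool=12
After 22 (gather 4 gold): gold=21 hammer=4 iron=1 salt=2 wool=12

Answer: gold=21 hammer=4 iron=1 salt=2 wool=12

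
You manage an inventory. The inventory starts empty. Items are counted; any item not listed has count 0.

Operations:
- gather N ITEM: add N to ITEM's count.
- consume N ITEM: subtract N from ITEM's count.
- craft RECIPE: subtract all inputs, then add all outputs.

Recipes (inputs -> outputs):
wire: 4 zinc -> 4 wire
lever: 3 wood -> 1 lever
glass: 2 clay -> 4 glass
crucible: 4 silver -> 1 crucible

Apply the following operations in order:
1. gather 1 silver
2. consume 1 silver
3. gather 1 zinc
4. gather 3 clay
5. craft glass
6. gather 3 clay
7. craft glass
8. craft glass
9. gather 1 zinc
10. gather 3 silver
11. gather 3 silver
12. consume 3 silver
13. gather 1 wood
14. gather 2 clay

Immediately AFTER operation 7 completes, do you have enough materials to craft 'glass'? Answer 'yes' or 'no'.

After 1 (gather 1 silver): silver=1
After 2 (consume 1 silver): (empty)
After 3 (gather 1 zinc): zinc=1
After 4 (gather 3 clay): clay=3 zinc=1
After 5 (craft glass): clay=1 glass=4 zinc=1
After 6 (gather 3 clay): clay=4 glass=4 zinc=1
After 7 (craft glass): clay=2 glass=8 zinc=1

Answer: yes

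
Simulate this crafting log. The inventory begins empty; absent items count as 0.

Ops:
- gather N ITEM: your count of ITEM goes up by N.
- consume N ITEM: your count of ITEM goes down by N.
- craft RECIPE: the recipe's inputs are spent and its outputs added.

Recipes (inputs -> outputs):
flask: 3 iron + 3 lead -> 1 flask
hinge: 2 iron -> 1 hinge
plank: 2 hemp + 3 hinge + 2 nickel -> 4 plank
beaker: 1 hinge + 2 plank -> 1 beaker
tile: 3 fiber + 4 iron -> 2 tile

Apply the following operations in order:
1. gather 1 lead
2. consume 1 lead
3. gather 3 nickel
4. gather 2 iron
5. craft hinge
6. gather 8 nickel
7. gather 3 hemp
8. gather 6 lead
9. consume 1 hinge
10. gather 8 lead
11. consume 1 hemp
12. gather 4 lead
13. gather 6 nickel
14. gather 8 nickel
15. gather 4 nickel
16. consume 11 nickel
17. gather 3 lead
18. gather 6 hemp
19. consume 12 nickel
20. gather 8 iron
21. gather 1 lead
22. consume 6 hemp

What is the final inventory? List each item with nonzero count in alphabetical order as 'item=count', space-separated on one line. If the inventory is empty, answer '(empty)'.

Answer: hemp=2 iron=8 lead=22 nickel=6

Derivation:
After 1 (gather 1 lead): lead=1
After 2 (consume 1 lead): (empty)
After 3 (gather 3 nickel): nickel=3
After 4 (gather 2 iron): iron=2 nickel=3
After 5 (craft hinge): hinge=1 nickel=3
After 6 (gather 8 nickel): hinge=1 nickel=11
After 7 (gather 3 hemp): hemp=3 hinge=1 nickel=11
After 8 (gather 6 lead): hemp=3 hinge=1 lead=6 nickel=11
After 9 (consume 1 hinge): hemp=3 lead=6 nickel=11
After 10 (gather 8 lead): hemp=3 lead=14 nickel=11
After 11 (consume 1 hemp): hemp=2 lead=14 nickel=11
After 12 (gather 4 lead): hemp=2 lead=18 nickel=11
After 13 (gather 6 nickel): hemp=2 lead=18 nickel=17
After 14 (gather 8 nickel): hemp=2 lead=18 nickel=25
After 15 (gather 4 nickel): hemp=2 lead=18 nickel=29
After 16 (consume 11 nickel): hemp=2 lead=18 nickel=18
After 17 (gather 3 lead): hemp=2 lead=21 nickel=18
After 18 (gather 6 hemp): hemp=8 lead=21 nickel=18
After 19 (consume 12 nickel): hemp=8 lead=21 nickel=6
After 20 (gather 8 iron): hemp=8 iron=8 lead=21 nickel=6
After 21 (gather 1 lead): hemp=8 iron=8 lead=22 nickel=6
After 22 (consume 6 hemp): hemp=2 iron=8 lead=22 nickel=6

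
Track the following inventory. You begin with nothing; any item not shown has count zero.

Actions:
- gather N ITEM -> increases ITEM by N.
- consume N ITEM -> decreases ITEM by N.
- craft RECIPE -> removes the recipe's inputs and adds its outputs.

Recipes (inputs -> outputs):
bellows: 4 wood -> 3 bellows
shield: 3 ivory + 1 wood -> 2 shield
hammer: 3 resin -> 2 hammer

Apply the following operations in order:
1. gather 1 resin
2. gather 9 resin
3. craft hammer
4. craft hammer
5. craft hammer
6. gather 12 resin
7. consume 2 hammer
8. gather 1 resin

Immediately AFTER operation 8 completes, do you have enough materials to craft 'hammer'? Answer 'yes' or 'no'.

Answer: yes

Derivation:
After 1 (gather 1 resin): resin=1
After 2 (gather 9 resin): resin=10
After 3 (craft hammer): hammer=2 resin=7
After 4 (craft hammer): hammer=4 resin=4
After 5 (craft hammer): hammer=6 resin=1
After 6 (gather 12 resin): hammer=6 resin=13
After 7 (consume 2 hammer): hammer=4 resin=13
After 8 (gather 1 resin): hammer=4 resin=14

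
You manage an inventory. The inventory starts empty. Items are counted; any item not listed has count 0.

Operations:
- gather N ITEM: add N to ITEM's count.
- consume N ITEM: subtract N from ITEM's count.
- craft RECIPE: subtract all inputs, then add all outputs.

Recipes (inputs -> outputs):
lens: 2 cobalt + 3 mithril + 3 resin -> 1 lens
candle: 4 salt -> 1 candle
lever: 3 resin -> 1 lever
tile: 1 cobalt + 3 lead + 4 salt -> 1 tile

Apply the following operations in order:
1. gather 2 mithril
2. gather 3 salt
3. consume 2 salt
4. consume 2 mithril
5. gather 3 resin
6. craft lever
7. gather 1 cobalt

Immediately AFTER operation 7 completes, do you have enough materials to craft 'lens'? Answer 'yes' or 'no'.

After 1 (gather 2 mithril): mithril=2
After 2 (gather 3 salt): mithril=2 salt=3
After 3 (consume 2 salt): mithril=2 salt=1
After 4 (consume 2 mithril): salt=1
After 5 (gather 3 resin): resin=3 salt=1
After 6 (craft lever): lever=1 salt=1
After 7 (gather 1 cobalt): cobalt=1 lever=1 salt=1

Answer: no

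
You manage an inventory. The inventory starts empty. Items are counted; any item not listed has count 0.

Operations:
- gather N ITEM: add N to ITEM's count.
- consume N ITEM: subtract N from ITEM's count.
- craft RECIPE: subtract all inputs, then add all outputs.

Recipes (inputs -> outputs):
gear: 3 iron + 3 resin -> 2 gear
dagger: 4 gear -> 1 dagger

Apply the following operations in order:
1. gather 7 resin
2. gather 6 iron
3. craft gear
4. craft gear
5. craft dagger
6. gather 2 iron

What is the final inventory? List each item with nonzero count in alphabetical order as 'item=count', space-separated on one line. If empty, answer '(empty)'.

Answer: dagger=1 iron=2 resin=1

Derivation:
After 1 (gather 7 resin): resin=7
After 2 (gather 6 iron): iron=6 resin=7
After 3 (craft gear): gear=2 iron=3 resin=4
After 4 (craft gear): gear=4 resin=1
After 5 (craft dagger): dagger=1 resin=1
After 6 (gather 2 iron): dagger=1 iron=2 resin=1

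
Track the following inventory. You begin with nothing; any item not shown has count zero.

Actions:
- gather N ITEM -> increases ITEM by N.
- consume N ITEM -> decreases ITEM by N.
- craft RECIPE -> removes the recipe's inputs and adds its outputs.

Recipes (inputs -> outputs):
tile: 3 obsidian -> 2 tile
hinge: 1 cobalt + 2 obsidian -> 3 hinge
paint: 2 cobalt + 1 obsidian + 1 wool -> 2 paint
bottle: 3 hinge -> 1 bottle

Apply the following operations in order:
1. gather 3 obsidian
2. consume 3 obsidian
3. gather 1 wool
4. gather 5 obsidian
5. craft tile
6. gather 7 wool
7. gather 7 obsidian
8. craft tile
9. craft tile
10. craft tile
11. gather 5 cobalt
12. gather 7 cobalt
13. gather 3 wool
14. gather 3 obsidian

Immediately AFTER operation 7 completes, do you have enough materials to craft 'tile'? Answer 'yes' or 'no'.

After 1 (gather 3 obsidian): obsidian=3
After 2 (consume 3 obsidian): (empty)
After 3 (gather 1 wool): wool=1
After 4 (gather 5 obsidian): obsidian=5 wool=1
After 5 (craft tile): obsidian=2 tile=2 wool=1
After 6 (gather 7 wool): obsidian=2 tile=2 wool=8
After 7 (gather 7 obsidian): obsidian=9 tile=2 wool=8

Answer: yes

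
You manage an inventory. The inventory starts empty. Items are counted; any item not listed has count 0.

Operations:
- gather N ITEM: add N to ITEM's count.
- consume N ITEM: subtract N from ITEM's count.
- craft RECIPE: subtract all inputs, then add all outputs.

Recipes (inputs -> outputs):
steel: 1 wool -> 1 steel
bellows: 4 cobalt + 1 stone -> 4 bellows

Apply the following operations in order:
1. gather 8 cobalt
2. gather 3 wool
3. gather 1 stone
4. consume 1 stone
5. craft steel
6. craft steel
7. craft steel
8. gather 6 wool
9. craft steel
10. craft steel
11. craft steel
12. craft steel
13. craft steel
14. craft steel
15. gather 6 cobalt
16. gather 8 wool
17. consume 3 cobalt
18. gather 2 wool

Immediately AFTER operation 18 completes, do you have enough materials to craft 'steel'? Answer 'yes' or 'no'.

After 1 (gather 8 cobalt): cobalt=8
After 2 (gather 3 wool): cobalt=8 wool=3
After 3 (gather 1 stone): cobalt=8 stone=1 wool=3
After 4 (consume 1 stone): cobalt=8 wool=3
After 5 (craft steel): cobalt=8 steel=1 wool=2
After 6 (craft steel): cobalt=8 steel=2 wool=1
After 7 (craft steel): cobalt=8 steel=3
After 8 (gather 6 wool): cobalt=8 steel=3 wool=6
After 9 (craft steel): cobalt=8 steel=4 wool=5
After 10 (craft steel): cobalt=8 steel=5 wool=4
After 11 (craft steel): cobalt=8 steel=6 wool=3
After 12 (craft steel): cobalt=8 steel=7 wool=2
After 13 (craft steel): cobalt=8 steel=8 wool=1
After 14 (craft steel): cobalt=8 steel=9
After 15 (gather 6 cobalt): cobalt=14 steel=9
After 16 (gather 8 wool): cobalt=14 steel=9 wool=8
After 17 (consume 3 cobalt): cobalt=11 steel=9 wool=8
After 18 (gather 2 wool): cobalt=11 steel=9 wool=10

Answer: yes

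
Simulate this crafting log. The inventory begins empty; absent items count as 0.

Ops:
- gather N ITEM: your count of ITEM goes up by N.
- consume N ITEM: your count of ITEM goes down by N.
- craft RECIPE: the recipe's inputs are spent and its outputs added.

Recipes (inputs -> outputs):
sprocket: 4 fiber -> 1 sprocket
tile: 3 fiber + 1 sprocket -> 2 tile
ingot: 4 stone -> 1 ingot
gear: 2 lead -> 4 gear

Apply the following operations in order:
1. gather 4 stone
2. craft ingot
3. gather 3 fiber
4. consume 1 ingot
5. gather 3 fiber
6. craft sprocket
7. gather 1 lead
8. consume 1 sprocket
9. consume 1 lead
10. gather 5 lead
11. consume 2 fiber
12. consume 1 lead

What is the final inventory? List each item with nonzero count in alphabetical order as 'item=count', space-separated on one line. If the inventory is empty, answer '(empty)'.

After 1 (gather 4 stone): stone=4
After 2 (craft ingot): ingot=1
After 3 (gather 3 fiber): fiber=3 ingot=1
After 4 (consume 1 ingot): fiber=3
After 5 (gather 3 fiber): fiber=6
After 6 (craft sprocket): fiber=2 sprocket=1
After 7 (gather 1 lead): fiber=2 lead=1 sprocket=1
After 8 (consume 1 sprocket): fiber=2 lead=1
After 9 (consume 1 lead): fiber=2
After 10 (gather 5 lead): fiber=2 lead=5
After 11 (consume 2 fiber): lead=5
After 12 (consume 1 lead): lead=4

Answer: lead=4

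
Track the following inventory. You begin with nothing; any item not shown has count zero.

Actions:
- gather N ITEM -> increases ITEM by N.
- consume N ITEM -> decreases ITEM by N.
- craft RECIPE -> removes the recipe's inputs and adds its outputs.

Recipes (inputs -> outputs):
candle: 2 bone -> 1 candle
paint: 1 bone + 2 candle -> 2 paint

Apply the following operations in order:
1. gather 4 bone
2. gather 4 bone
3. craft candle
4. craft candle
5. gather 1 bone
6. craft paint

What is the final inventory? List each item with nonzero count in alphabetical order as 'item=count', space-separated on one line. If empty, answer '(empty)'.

Answer: bone=4 paint=2

Derivation:
After 1 (gather 4 bone): bone=4
After 2 (gather 4 bone): bone=8
After 3 (craft candle): bone=6 candle=1
After 4 (craft candle): bone=4 candle=2
After 5 (gather 1 bone): bone=5 candle=2
After 6 (craft paint): bone=4 paint=2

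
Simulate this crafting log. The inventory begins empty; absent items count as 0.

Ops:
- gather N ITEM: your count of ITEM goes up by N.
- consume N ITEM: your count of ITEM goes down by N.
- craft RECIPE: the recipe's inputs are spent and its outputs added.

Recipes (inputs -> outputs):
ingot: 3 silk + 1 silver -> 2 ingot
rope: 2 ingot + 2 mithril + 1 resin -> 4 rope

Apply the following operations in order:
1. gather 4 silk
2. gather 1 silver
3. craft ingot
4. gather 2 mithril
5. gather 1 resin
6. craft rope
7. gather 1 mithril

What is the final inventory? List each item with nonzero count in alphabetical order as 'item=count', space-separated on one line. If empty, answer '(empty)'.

After 1 (gather 4 silk): silk=4
After 2 (gather 1 silver): silk=4 silver=1
After 3 (craft ingot): ingot=2 silk=1
After 4 (gather 2 mithril): ingot=2 mithril=2 silk=1
After 5 (gather 1 resin): ingot=2 mithril=2 resin=1 silk=1
After 6 (craft rope): rope=4 silk=1
After 7 (gather 1 mithril): mithril=1 rope=4 silk=1

Answer: mithril=1 rope=4 silk=1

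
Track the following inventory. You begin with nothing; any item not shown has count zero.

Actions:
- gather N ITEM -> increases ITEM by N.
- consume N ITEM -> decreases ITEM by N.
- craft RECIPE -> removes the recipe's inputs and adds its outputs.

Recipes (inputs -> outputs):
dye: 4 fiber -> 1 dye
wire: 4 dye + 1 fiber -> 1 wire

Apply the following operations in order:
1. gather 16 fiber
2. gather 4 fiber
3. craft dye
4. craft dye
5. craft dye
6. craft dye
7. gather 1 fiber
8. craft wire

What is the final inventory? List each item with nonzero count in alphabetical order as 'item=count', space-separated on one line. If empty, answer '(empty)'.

Answer: fiber=4 wire=1

Derivation:
After 1 (gather 16 fiber): fiber=16
After 2 (gather 4 fiber): fiber=20
After 3 (craft dye): dye=1 fiber=16
After 4 (craft dye): dye=2 fiber=12
After 5 (craft dye): dye=3 fiber=8
After 6 (craft dye): dye=4 fiber=4
After 7 (gather 1 fiber): dye=4 fiber=5
After 8 (craft wire): fiber=4 wire=1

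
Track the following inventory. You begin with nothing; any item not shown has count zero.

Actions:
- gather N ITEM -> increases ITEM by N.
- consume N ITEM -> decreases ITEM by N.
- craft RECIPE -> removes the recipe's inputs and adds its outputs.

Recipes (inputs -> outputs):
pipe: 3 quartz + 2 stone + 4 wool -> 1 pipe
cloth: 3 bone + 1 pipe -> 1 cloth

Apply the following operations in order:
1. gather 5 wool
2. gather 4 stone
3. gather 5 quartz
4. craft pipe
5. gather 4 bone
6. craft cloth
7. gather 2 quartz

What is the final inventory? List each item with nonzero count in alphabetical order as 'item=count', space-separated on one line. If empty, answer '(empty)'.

Answer: bone=1 cloth=1 quartz=4 stone=2 wool=1

Derivation:
After 1 (gather 5 wool): wool=5
After 2 (gather 4 stone): stone=4 wool=5
After 3 (gather 5 quartz): quartz=5 stone=4 wool=5
After 4 (craft pipe): pipe=1 quartz=2 stone=2 wool=1
After 5 (gather 4 bone): bone=4 pipe=1 quartz=2 stone=2 wool=1
After 6 (craft cloth): bone=1 cloth=1 quartz=2 stone=2 wool=1
After 7 (gather 2 quartz): bone=1 cloth=1 quartz=4 stone=2 wool=1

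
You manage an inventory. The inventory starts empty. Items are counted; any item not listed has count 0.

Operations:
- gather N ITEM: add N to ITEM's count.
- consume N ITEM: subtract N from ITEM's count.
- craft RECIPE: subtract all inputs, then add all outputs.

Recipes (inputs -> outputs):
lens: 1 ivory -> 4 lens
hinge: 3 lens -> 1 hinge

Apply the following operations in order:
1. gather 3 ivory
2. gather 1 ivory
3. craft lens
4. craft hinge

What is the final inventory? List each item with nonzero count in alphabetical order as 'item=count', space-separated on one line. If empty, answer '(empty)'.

After 1 (gather 3 ivory): ivory=3
After 2 (gather 1 ivory): ivory=4
After 3 (craft lens): ivory=3 lens=4
After 4 (craft hinge): hinge=1 ivory=3 lens=1

Answer: hinge=1 ivory=3 lens=1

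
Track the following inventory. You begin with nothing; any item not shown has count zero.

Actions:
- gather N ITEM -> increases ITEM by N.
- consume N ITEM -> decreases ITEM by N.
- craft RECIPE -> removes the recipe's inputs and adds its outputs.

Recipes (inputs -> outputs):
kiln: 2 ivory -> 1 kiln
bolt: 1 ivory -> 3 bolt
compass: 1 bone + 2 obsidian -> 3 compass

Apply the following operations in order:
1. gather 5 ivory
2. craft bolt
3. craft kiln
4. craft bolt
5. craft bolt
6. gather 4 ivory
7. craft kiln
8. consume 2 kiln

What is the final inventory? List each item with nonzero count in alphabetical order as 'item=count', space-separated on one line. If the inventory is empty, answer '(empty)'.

Answer: bolt=9 ivory=2

Derivation:
After 1 (gather 5 ivory): ivory=5
After 2 (craft bolt): bolt=3 ivory=4
After 3 (craft kiln): bolt=3 ivory=2 kiln=1
After 4 (craft bolt): bolt=6 ivory=1 kiln=1
After 5 (craft bolt): bolt=9 kiln=1
After 6 (gather 4 ivory): bolt=9 ivory=4 kiln=1
After 7 (craft kiln): bolt=9 ivory=2 kiln=2
After 8 (consume 2 kiln): bolt=9 ivory=2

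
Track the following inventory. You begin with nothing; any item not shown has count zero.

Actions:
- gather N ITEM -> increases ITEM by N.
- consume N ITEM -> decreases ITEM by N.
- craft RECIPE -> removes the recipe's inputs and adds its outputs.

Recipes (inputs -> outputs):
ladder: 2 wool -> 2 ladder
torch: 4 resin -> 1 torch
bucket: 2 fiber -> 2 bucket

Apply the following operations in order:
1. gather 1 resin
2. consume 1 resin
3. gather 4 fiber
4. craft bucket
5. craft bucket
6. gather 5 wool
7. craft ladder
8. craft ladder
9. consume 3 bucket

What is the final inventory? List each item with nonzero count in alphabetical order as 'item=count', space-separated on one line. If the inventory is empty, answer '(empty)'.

Answer: bucket=1 ladder=4 wool=1

Derivation:
After 1 (gather 1 resin): resin=1
After 2 (consume 1 resin): (empty)
After 3 (gather 4 fiber): fiber=4
After 4 (craft bucket): bucket=2 fiber=2
After 5 (craft bucket): bucket=4
After 6 (gather 5 wool): bucket=4 wool=5
After 7 (craft ladder): bucket=4 ladder=2 wool=3
After 8 (craft ladder): bucket=4 ladder=4 wool=1
After 9 (consume 3 bucket): bucket=1 ladder=4 wool=1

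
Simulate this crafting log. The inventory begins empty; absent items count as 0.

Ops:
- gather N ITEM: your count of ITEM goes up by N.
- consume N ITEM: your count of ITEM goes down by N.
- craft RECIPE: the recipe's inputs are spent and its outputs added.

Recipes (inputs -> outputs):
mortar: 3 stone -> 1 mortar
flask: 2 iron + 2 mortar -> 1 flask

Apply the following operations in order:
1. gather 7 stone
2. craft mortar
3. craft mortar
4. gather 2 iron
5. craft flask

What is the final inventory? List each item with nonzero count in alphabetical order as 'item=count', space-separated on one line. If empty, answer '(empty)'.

Answer: flask=1 stone=1

Derivation:
After 1 (gather 7 stone): stone=7
After 2 (craft mortar): mortar=1 stone=4
After 3 (craft mortar): mortar=2 stone=1
After 4 (gather 2 iron): iron=2 mortar=2 stone=1
After 5 (craft flask): flask=1 stone=1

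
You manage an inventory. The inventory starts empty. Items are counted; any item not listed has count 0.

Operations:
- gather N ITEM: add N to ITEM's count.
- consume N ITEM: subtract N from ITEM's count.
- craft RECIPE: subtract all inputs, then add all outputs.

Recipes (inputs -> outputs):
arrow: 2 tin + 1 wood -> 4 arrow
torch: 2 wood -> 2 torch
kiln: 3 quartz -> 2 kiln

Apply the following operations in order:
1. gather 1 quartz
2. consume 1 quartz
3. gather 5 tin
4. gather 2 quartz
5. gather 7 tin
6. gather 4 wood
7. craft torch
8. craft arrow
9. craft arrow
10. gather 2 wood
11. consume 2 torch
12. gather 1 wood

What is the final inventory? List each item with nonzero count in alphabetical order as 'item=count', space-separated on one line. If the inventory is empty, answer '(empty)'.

Answer: arrow=8 quartz=2 tin=8 wood=3

Derivation:
After 1 (gather 1 quartz): quartz=1
After 2 (consume 1 quartz): (empty)
After 3 (gather 5 tin): tin=5
After 4 (gather 2 quartz): quartz=2 tin=5
After 5 (gather 7 tin): quartz=2 tin=12
After 6 (gather 4 wood): quartz=2 tin=12 wood=4
After 7 (craft torch): quartz=2 tin=12 torch=2 wood=2
After 8 (craft arrow): arrow=4 quartz=2 tin=10 torch=2 wood=1
After 9 (craft arrow): arrow=8 quartz=2 tin=8 torch=2
After 10 (gather 2 wood): arrow=8 quartz=2 tin=8 torch=2 wood=2
After 11 (consume 2 torch): arrow=8 quartz=2 tin=8 wood=2
After 12 (gather 1 wood): arrow=8 quartz=2 tin=8 wood=3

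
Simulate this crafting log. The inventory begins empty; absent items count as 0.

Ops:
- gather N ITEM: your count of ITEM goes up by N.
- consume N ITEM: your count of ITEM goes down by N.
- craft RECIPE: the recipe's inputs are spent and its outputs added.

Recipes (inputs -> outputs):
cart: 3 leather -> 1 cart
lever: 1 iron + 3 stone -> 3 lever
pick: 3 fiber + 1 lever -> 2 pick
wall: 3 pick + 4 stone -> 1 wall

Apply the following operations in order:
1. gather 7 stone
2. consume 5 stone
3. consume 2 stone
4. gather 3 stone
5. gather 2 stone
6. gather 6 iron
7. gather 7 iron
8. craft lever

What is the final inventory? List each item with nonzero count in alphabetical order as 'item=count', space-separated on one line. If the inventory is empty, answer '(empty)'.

After 1 (gather 7 stone): stone=7
After 2 (consume 5 stone): stone=2
After 3 (consume 2 stone): (empty)
After 4 (gather 3 stone): stone=3
After 5 (gather 2 stone): stone=5
After 6 (gather 6 iron): iron=6 stone=5
After 7 (gather 7 iron): iron=13 stone=5
After 8 (craft lever): iron=12 lever=3 stone=2

Answer: iron=12 lever=3 stone=2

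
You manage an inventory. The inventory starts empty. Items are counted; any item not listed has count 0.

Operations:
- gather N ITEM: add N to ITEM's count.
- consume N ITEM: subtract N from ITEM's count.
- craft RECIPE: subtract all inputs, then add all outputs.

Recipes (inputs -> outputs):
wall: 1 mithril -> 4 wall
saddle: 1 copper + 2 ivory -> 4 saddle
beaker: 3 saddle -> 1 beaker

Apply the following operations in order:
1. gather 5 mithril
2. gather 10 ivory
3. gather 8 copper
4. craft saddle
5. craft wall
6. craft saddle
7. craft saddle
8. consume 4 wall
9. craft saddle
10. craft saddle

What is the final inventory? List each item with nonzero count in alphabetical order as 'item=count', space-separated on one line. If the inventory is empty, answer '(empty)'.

Answer: copper=3 mithril=4 saddle=20

Derivation:
After 1 (gather 5 mithril): mithril=5
After 2 (gather 10 ivory): ivory=10 mithril=5
After 3 (gather 8 copper): copper=8 ivory=10 mithril=5
After 4 (craft saddle): copper=7 ivory=8 mithril=5 saddle=4
After 5 (craft wall): copper=7 ivory=8 mithril=4 saddle=4 wall=4
After 6 (craft saddle): copper=6 ivory=6 mithril=4 saddle=8 wall=4
After 7 (craft saddle): copper=5 ivory=4 mithril=4 saddle=12 wall=4
After 8 (consume 4 wall): copper=5 ivory=4 mithril=4 saddle=12
After 9 (craft saddle): copper=4 ivory=2 mithril=4 saddle=16
After 10 (craft saddle): copper=3 mithril=4 saddle=20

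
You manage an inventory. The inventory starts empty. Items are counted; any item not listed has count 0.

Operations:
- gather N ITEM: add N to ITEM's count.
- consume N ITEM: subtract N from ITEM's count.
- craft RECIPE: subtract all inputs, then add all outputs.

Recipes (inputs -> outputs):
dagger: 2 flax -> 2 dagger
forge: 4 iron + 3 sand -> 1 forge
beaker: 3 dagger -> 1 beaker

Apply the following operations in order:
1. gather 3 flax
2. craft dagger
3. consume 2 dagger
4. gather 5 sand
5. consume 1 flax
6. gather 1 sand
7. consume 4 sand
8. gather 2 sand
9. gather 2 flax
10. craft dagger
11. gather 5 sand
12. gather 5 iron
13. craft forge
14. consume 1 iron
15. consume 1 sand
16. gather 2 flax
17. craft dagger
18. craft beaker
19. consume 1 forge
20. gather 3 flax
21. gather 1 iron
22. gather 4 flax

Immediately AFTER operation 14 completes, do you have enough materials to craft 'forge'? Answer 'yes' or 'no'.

Answer: no

Derivation:
After 1 (gather 3 flax): flax=3
After 2 (craft dagger): dagger=2 flax=1
After 3 (consume 2 dagger): flax=1
After 4 (gather 5 sand): flax=1 sand=5
After 5 (consume 1 flax): sand=5
After 6 (gather 1 sand): sand=6
After 7 (consume 4 sand): sand=2
After 8 (gather 2 sand): sand=4
After 9 (gather 2 flax): flax=2 sand=4
After 10 (craft dagger): dagger=2 sand=4
After 11 (gather 5 sand): dagger=2 sand=9
After 12 (gather 5 iron): dagger=2 iron=5 sand=9
After 13 (craft forge): dagger=2 forge=1 iron=1 sand=6
After 14 (consume 1 iron): dagger=2 forge=1 sand=6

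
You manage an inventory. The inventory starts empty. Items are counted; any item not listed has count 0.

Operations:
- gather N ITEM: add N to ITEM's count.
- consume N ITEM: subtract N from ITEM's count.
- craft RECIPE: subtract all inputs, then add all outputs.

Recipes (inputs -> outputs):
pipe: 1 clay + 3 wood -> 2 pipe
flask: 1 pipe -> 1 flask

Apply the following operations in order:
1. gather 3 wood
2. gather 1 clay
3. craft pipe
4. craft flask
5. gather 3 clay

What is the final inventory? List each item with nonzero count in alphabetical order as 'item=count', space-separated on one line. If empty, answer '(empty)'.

Answer: clay=3 flask=1 pipe=1

Derivation:
After 1 (gather 3 wood): wood=3
After 2 (gather 1 clay): clay=1 wood=3
After 3 (craft pipe): pipe=2
After 4 (craft flask): flask=1 pipe=1
After 5 (gather 3 clay): clay=3 flask=1 pipe=1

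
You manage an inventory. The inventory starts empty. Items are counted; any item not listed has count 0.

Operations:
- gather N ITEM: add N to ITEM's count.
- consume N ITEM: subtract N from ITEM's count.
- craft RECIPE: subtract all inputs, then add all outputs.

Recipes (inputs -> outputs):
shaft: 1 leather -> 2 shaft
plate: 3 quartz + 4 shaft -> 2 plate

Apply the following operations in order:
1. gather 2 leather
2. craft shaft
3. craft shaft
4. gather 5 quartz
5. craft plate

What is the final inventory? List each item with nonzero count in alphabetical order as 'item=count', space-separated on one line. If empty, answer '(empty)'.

After 1 (gather 2 leather): leather=2
After 2 (craft shaft): leather=1 shaft=2
After 3 (craft shaft): shaft=4
After 4 (gather 5 quartz): quartz=5 shaft=4
After 5 (craft plate): plate=2 quartz=2

Answer: plate=2 quartz=2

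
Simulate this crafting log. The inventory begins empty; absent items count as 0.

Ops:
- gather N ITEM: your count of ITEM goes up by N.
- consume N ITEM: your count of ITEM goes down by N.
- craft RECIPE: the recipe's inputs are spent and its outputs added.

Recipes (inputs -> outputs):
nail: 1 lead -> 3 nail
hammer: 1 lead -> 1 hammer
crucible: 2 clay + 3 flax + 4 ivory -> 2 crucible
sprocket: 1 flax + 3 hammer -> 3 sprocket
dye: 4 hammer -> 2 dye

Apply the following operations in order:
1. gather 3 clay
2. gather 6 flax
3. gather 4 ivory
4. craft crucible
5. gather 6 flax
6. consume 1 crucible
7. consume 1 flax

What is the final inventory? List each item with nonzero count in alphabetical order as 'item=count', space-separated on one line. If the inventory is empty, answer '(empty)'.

After 1 (gather 3 clay): clay=3
After 2 (gather 6 flax): clay=3 flax=6
After 3 (gather 4 ivory): clay=3 flax=6 ivory=4
After 4 (craft crucible): clay=1 crucible=2 flax=3
After 5 (gather 6 flax): clay=1 crucible=2 flax=9
After 6 (consume 1 crucible): clay=1 crucible=1 flax=9
After 7 (consume 1 flax): clay=1 crucible=1 flax=8

Answer: clay=1 crucible=1 flax=8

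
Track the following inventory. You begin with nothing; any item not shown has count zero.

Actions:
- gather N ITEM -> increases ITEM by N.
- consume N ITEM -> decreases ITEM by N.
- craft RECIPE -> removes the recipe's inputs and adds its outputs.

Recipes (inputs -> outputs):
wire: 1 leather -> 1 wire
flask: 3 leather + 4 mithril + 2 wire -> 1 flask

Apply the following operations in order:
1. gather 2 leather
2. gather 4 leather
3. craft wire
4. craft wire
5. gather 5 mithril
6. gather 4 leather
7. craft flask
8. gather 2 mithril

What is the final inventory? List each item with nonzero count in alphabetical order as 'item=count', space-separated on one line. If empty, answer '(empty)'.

Answer: flask=1 leather=5 mithril=3

Derivation:
After 1 (gather 2 leather): leather=2
After 2 (gather 4 leather): leather=6
After 3 (craft wire): leather=5 wire=1
After 4 (craft wire): leather=4 wire=2
After 5 (gather 5 mithril): leather=4 mithril=5 wire=2
After 6 (gather 4 leather): leather=8 mithril=5 wire=2
After 7 (craft flask): flask=1 leather=5 mithril=1
After 8 (gather 2 mithril): flask=1 leather=5 mithril=3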